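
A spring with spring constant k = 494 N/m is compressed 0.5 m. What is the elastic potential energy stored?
PE = ½kx² = ½×494×0.5² = 61.75 J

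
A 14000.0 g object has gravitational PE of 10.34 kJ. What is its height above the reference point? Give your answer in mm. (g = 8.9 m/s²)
PE = mgh → h = PE/(mg) = 1.034e+04 J / (14 kg × 8.9 m/s²) = 82.99 m = 82990.0 mm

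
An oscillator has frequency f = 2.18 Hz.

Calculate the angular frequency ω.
ω = 2πf = 2π×2.18 = 13.7 rad/s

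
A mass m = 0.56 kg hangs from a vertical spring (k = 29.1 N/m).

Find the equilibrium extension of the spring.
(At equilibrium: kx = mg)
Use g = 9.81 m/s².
x_eq = mg/k = 0.56×9.81/29.1 = 0.1888 m = 18.88 cm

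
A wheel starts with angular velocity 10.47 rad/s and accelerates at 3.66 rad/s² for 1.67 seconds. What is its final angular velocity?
ω = ω₀ + αt = 10.47 + 3.66 × 1.67 = 16.58 rad/s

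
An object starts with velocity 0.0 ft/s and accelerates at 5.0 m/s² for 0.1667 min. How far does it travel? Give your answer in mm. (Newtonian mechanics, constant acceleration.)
d = v₀t + ½at² (with unit conversion) = 250100.0 mm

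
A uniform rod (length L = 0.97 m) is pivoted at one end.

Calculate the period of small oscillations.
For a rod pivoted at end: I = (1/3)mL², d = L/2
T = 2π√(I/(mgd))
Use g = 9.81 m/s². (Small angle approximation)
I/m = (1/3)L² = 0.3136 m²; d = L/2 = 0.485 m
T = 2π√(I/(mgd)) = 2π√(0.3136/(9.81×0.485)) = 1.613 s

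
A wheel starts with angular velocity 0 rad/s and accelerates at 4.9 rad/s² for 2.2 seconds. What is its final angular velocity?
ω = ω₀ + αt = 0 + 4.9 × 2.2 = 10.78 rad/s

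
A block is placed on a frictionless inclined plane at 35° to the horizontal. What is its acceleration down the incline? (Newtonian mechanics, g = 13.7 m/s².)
a = g sin(θ) = 13.7 × sin(35°) = 13.7 × 0.5736 = 7.86 m/s²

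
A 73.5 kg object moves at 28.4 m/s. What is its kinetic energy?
KE = ½mv² = ½×73.5×28.4² = 29641.08 J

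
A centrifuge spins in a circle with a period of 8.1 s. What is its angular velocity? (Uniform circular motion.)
ω = 2π/T = 2π/8.1 = 0.7757 rad/s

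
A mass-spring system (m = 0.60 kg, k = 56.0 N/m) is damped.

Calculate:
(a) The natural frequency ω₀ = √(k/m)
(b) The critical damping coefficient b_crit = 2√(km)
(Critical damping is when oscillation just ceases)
ω₀ = √(k/m) = √(56.0/0.6) = 9.661 rad/s
b_crit = 2√(km) = 2√(56.0×0.6) = 11.59 kg/s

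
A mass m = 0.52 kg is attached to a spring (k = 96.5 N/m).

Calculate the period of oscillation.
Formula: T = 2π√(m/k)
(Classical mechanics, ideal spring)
T = 2π√(m/k) = 2π√(0.52/96.5) = 0.4612 s; f = 1/T = 2.168 Hz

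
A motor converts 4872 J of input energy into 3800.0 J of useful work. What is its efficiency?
η = W_out/W_in = 3800.0/4872 = 0.78 = 78.0%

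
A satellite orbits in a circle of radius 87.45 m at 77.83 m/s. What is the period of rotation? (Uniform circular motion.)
T = 2πr/v = 2π×87.45/77.83 = 7.06 s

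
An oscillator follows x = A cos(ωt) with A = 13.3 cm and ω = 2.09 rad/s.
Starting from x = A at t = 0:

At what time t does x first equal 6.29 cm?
cos(ωt) = x/A = 6.29/13.3 = 0.4729
ωt = arccos(0.4729) = 1.078 rad
t = 1.078/2.09 = 0.5159 s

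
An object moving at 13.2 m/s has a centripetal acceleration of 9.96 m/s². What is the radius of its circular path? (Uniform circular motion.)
r = v²/a_c = 13.2²/9.96 = 17.49 m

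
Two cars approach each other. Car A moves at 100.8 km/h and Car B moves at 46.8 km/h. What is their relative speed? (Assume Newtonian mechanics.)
v_rel = v_A + v_B = 100.8 + 46.8 = 147.6 km/h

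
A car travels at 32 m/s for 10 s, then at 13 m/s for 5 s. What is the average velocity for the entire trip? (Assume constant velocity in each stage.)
d₁ = v₁t₁ = 32 × 10 = 320 m
d₂ = v₂t₂ = 13 × 5 = 65 m
d_total = 385 m, t_total = 15 s
v_avg = d_total/t_total = 385/15 = 25.67 m/s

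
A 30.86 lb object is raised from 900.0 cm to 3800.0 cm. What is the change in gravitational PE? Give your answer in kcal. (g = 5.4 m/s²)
ΔPE = mg(h₂ − h₁) = 14 kg × 5.4 m/s² × (38 − 9) m = 2192 J = 0.5239 kcal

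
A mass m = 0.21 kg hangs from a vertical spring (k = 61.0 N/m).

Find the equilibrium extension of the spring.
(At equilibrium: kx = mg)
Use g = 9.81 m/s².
x_eq = mg/k = 0.21×9.81/61.0 = 0.03377 m = 3.377 cm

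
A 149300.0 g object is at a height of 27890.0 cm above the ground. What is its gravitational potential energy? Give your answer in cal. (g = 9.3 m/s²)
PE = mgh = 149.3 kg × 9.3 m/s² × 278.9 m = 3.872e+05 J = 92550.0 cal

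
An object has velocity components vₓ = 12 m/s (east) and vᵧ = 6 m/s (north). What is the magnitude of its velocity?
|v| = √(vₓ² + vᵧ²) = √(12² + 6²) = √(180) = 13.42 m/s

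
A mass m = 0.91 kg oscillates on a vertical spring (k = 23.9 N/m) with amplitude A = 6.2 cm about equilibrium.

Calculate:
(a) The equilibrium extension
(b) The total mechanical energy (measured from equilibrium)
x_eq = mg/k = 0.91×9.81/23.9 = 0.3735 m = 37.35 cm
E = ½kA² = ½×23.9×(0.062)² = 0.04594 J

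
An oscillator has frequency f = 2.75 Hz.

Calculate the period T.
T = 1/f = 1/2.75 = 0.3636 s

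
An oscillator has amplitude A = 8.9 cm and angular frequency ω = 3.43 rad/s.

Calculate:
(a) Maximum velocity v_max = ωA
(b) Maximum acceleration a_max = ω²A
v_max = ωA = 3.43×0.089 = 0.3053 m/s
a_max = ω²A = 3.43²×0.089 = 1.047 m/s²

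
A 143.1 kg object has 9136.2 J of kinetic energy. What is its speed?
KE = ½mv² → v = √(2KE/m) = √(2×9136.2/143.1) = 11.3 m/s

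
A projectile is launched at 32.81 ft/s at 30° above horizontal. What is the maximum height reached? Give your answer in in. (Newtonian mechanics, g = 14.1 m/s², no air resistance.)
H = v₀²sin²(θ)/(2g) (with unit conversion) = 34.91 in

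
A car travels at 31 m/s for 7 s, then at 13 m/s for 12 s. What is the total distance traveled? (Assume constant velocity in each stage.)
d₁ = v₁t₁ = 31 × 7 = 217 m
d₂ = v₂t₂ = 13 × 12 = 156 m
d_total = 217 + 156 = 373 m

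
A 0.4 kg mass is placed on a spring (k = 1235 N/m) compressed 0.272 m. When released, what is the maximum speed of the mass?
½kx² = ½mv² → v = x√(k/m) = 0.272×√(1235/0.4) = 15.11 m/s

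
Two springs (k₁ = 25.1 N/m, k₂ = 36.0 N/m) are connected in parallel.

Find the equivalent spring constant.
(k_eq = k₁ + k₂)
k_eq = k₁ + k₂ = 25.1 + 36.0 = 61.1 N/m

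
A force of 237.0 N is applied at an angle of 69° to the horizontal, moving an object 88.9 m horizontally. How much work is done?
W = Fd cosθ = 237.0×88.9×cos(69°) = 7550.6 J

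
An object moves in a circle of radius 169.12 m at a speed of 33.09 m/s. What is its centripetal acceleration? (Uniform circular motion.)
a_c = v²/r = 33.09²/169.12 = 1094.95/169.12 = 6.47 m/s²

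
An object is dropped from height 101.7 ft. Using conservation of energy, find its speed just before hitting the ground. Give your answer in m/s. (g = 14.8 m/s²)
mgh = ½mv² → v = √(2gh) = √(2×14.8×31) = 30.29 m/s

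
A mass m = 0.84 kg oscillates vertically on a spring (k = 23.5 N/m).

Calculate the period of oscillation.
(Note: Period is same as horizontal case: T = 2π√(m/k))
T = 2π√(m/k) = 2π√(0.84/23.5) = 1.188 s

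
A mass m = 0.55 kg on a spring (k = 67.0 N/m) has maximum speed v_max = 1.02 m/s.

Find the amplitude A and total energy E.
½mv²_max = ½kA² → A = v_max√(m/k) = 1.02×√(0.55/67.0) = 0.09242 m = 9.242 cm
E = ½mv²_max = ½×0.55×1.02² = 0.2861 J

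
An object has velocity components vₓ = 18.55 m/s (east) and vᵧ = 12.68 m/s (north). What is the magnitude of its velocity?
|v| = √(vₓ² + vᵧ²) = √(18.55² + 12.68²) = √(504.885) = 22.47 m/s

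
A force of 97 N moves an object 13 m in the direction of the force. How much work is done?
W = Fd = 97×13 = 1261.0 J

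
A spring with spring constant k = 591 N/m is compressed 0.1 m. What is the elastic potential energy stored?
PE = ½kx² = ½×591×0.1² = 2.955 J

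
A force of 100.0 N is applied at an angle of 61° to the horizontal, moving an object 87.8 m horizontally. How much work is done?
W = Fd cosθ = 100.0×87.8×cos(61°) = 4256.6 J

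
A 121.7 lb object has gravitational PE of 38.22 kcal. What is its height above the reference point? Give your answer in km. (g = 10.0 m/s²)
PE = mgh → h = PE/(mg) = 1.599e+05 J / (55.2 kg × 10.0 m/s²) = 289.7 m = 0.2897 km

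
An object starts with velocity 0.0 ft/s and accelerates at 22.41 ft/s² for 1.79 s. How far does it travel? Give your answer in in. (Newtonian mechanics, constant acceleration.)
d = v₀t + ½at² (with unit conversion) = 430.8 in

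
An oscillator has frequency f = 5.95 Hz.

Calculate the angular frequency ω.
ω = 2πf = 2π×5.95 = 37.38 rad/s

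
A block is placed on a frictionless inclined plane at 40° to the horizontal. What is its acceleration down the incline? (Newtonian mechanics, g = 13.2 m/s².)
a = g sin(θ) = 13.2 × sin(40°) = 13.2 × 0.6428 = 8.48 m/s²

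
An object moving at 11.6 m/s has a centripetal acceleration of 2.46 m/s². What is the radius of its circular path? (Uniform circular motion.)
r = v²/a_c = 11.6²/2.46 = 54.7 m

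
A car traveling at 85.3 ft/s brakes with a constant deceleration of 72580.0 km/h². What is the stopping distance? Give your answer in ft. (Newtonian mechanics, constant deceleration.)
d = v₀² / (2a) (with unit conversion) = 198.0 ft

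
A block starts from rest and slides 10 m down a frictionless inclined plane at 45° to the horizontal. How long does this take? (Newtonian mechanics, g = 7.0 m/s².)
a = g sin(θ) = 7.0 × sin(45°) = 4.95 m/s²
t = √(2d/a) = √(2 × 10 / 4.95) = 2.01 s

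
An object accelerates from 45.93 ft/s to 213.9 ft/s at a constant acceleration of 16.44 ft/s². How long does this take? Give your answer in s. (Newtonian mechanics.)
t = (v - v₀)/a (with unit conversion) = 10.22 s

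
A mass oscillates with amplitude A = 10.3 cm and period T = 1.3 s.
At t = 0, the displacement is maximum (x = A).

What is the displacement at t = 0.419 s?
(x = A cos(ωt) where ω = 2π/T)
ω = 2π/T = 2π/1.3 = 4.833 rad/s
x = A cos(ωt) = 10.3×cos(4.833×0.419) = -4.52 cm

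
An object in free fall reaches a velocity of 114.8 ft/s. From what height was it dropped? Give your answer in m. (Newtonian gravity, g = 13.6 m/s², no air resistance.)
h = v²/(2g) (with unit conversion) = 45.01 m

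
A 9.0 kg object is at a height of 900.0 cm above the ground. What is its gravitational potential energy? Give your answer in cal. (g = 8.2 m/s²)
PE = mgh = 9 kg × 8.2 m/s² × 9 m = 664.2 J = 158.7 cal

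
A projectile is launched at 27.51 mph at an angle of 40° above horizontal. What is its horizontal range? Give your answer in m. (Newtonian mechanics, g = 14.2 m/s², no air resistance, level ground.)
R = v₀² sin(2θ) / g (with unit conversion) = 10.49 m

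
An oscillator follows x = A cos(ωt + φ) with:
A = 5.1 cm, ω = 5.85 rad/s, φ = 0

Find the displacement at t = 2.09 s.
x = A cos(ωt + φ) = 5.1×cos(5.85×2.09 + 0) = 4.808 cm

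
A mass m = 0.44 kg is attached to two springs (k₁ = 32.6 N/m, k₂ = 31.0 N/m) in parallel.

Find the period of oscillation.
k_eq = k₁+k₂ = 63.6 N/m
T = 2π√(m/k_eq) = 2π√(0.44/63.6) = 0.5226 s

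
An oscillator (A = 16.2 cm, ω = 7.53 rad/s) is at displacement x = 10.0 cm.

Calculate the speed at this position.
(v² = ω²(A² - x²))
v = ω√(A² − x²) = 7.53×√(0.162² − 0.1²) = 0.9597 m/s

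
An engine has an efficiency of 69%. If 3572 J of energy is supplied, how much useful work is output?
W_out = η × W_in = 0.69 × 3572 = 2464.7 J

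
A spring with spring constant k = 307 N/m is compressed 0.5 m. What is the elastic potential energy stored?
PE = ½kx² = ½×307×0.5² = 38.38 J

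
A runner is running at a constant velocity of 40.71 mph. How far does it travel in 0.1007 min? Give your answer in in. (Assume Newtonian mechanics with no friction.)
d = vt (with unit conversion) = 4329.0 in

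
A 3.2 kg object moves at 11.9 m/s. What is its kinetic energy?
KE = ½mv² = ½×3.2×11.9² = 226.576 J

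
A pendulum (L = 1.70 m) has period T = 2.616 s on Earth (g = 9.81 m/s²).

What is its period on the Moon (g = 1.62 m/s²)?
T = 2π√(L/g), so T_moon/T_earth = √(g_earth/g_moon)
T_moon = 2π√(1.7/1.62) = 6.436 s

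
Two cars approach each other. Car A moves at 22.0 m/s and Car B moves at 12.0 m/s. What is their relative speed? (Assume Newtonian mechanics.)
v_rel = v_A + v_B = 22.0 + 12.0 = 34.0 m/s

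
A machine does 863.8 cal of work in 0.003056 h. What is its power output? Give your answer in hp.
P = W/t = 3614 J / 11 s = 328.5 W = 0.4405 hp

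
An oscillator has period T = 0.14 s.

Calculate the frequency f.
f = 1/T = 1/0.14 = 7.143 Hz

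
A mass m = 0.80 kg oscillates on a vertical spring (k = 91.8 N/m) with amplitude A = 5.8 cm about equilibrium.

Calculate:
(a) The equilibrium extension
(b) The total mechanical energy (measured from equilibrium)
x_eq = mg/k = 0.8×9.81/91.8 = 0.08549 m = 8.549 cm
E = ½kA² = ½×91.8×(0.058)² = 0.1544 J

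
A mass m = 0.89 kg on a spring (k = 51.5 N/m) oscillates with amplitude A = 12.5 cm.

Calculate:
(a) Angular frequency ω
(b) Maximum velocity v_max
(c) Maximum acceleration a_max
ω = √(k/m) = √(51.5/0.89) = 7.607 rad/s
v_max = ωA = 7.607×0.125 = 0.9509 m/s
a_max = ω²A = 7.607²×0.125 = 7.233 m/s²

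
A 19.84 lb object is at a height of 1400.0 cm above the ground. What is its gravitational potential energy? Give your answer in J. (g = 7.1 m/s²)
PE = mgh = 8.999 kg × 7.1 m/s² × 14 m = 894.5 J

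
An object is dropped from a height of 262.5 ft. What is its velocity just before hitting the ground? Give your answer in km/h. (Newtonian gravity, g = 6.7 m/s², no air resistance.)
v = √(2gh) (with unit conversion) = 117.9 km/h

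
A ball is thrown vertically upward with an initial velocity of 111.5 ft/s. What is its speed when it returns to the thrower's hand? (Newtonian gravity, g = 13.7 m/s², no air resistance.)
By conservation of energy, the ball returns at the same speed = 111.5 ft/s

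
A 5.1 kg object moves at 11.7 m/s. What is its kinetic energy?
KE = ½mv² = ½×5.1×11.7² = 349.0695 J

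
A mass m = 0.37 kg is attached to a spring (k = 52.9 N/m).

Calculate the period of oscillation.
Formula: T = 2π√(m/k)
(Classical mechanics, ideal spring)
T = 2π√(m/k) = 2π√(0.37/52.9) = 0.5255 s; f = 1/T = 1.903 Hz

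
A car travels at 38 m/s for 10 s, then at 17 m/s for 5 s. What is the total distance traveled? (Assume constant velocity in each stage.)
d₁ = v₁t₁ = 38 × 10 = 380 m
d₂ = v₂t₂ = 17 × 5 = 85 m
d_total = 380 + 85 = 465 m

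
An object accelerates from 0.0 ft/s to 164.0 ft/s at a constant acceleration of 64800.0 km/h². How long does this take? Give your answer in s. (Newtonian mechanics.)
t = (v - v₀)/a (with unit conversion) = 9.997 s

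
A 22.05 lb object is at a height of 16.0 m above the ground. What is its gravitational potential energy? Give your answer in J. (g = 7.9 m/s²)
PE = mgh = 10 kg × 7.9 m/s² × 16 m = 1264 J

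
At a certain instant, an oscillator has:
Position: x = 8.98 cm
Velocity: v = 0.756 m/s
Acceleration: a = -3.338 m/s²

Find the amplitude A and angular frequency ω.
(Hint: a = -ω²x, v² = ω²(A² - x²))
a = −ω²x → ω = √(|a|/x) = √(3.338/0.0898) = 6.097 rad/s
v² = ω²(A² − x²) → A = √(x² + v²/ω²) = √(0.0898² + 0.756²/6.097²) = 0.1531 m = 15.31 cm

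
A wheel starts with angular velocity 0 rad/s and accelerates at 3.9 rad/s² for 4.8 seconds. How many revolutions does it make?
θ = ω₀t + ½αt² = 0×4.8 + ½×3.9×4.8² = 44.93 rad
Revolutions = θ/(2π) = 44.93/(2π) = 7.15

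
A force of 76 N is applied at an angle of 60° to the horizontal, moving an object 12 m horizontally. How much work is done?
W = Fd cosθ = 76×12×cos(60°) = 456.0 J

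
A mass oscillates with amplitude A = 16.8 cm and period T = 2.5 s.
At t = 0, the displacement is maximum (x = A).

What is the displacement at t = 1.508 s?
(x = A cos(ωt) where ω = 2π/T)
ω = 2π/T = 2π/2.5 = 2.513 rad/s
x = A cos(ωt) = 16.8×cos(2.513×1.508) = -13.39 cm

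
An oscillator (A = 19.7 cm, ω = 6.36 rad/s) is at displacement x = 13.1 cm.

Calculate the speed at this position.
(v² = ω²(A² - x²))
v = ω√(A² − x²) = 6.36×√(0.197² − 0.131²) = 0.9358 m/s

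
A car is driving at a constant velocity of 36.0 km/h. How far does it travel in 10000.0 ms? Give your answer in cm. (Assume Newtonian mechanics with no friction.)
d = vt (with unit conversion) = 10000.0 cm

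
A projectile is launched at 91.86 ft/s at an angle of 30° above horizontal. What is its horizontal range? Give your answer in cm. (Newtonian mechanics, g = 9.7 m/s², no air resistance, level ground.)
R = v₀² sin(2θ) / g (with unit conversion) = 6999.0 cm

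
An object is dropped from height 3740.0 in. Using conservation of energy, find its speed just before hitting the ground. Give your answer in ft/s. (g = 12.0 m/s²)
mgh = ½mv² → v = √(2gh) = √(2×12.0×95) = 47.75 m/s = 156.7 ft/s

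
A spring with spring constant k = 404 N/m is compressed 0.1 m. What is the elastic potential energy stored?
PE = ½kx² = ½×404×0.1² = 2.02 J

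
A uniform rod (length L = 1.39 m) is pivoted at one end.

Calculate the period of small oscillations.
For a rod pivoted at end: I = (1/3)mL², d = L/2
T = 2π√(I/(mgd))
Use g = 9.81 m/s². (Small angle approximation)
I/m = (1/3)L² = 0.644 m²; d = L/2 = 0.695 m
T = 2π√(I/(mgd)) = 2π√(0.644/(9.81×0.695)) = 1.931 s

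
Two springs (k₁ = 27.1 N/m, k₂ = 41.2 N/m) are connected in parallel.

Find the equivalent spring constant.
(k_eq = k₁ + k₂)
k_eq = k₁ + k₂ = 27.1 + 41.2 = 68.3 N/m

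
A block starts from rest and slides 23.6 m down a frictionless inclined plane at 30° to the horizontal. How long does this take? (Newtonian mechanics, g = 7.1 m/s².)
a = g sin(θ) = 7.1 × sin(30°) = 3.55 m/s²
t = √(2d/a) = √(2 × 23.6 / 3.55) = 3.65 s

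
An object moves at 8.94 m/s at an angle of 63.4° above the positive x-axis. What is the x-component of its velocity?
vₓ = v cos(θ) = 8.94 × cos(63.4°) = 4.0 m/s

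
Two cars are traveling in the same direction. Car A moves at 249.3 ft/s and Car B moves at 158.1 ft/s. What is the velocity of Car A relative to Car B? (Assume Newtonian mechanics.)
v_rel = v_A - v_B = 249.3 - 158.1 = 91.2 ft/s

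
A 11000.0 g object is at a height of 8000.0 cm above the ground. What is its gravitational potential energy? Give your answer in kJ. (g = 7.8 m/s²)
PE = mgh = 11 kg × 7.8 m/s² × 80 m = 6864 J = 6.864 kJ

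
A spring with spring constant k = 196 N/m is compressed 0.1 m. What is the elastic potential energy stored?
PE = ½kx² = ½×196×0.1² = 0.98 J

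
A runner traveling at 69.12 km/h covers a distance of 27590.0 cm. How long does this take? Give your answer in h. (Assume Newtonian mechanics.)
t = d/v (with unit conversion) = 0.003992 h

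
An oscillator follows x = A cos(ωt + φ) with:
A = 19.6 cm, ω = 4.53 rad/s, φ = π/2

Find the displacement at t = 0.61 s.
x = A cos(ωt + φ) = 19.6×cos(4.53×0.61 + π/2) = -7.239 cm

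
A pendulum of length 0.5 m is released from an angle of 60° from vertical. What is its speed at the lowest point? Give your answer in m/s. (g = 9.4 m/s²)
h = L(1 − cosθ) = 0.5×(1 − cos60°) = 0.25 m
v = √(2gh) = √(2×9.4×0.25) = 2.168 m/s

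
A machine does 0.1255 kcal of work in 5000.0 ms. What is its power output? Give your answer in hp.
P = W/t = 525.1 J / 5 s = 105 W = 0.1408 hp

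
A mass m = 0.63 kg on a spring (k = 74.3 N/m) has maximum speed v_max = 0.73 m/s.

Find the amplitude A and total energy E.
½mv²_max = ½kA² → A = v_max√(m/k) = 0.73×√(0.63/74.3) = 0.06722 m = 6.722 cm
E = ½mv²_max = ½×0.63×0.73² = 0.1679 J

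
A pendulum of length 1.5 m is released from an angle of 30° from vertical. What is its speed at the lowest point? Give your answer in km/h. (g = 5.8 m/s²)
h = L(1 − cosθ) = 1.5×(1 − cos30°) = 0.201 m
v = √(2gh) = √(2×5.8×0.201) = 1.527 m/s = 5.497 km/h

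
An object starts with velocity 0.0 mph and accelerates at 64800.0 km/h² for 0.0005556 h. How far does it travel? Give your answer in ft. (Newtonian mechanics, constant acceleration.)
d = v₀t + ½at² (with unit conversion) = 32.81 ft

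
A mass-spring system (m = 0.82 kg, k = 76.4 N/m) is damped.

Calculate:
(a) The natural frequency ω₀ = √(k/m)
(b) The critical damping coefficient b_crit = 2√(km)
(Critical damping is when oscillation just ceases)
ω₀ = √(k/m) = √(76.4/0.82) = 9.652 rad/s
b_crit = 2√(km) = 2√(76.4×0.82) = 15.83 kg/s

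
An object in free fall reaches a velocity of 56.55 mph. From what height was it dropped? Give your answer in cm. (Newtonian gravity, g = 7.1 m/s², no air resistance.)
h = v²/(2g) (with unit conversion) = 4501.0 cm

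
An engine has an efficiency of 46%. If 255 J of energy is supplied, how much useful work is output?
W_out = η × W_in = 0.46 × 255 = 117.3 J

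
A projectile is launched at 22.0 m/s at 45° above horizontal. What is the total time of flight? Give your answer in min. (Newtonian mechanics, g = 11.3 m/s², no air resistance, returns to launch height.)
T = 2v₀sin(θ)/g (with unit conversion) = 0.04589 min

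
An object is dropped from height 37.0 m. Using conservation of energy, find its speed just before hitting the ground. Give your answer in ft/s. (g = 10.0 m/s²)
mgh = ½mv² → v = √(2gh) = √(2×10.0×37) = 27.2 m/s = 89.25 ft/s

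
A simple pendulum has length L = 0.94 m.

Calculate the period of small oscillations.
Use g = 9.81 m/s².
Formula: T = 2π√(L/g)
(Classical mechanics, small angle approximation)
T = 2π√(L/g) = 2π√(0.94/9.81) = 1.945 s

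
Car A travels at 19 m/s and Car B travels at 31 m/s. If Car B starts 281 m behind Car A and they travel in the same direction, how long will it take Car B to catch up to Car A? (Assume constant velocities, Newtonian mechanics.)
Relative speed: v_rel = 31 - 19 = 12 m/s
Time to catch: t = d₀/v_rel = 281/12 = 23.42 s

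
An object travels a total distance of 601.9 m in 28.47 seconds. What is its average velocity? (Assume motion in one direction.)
v_avg = Δd / Δt = 601.9 / 28.47 = 21.14 m/s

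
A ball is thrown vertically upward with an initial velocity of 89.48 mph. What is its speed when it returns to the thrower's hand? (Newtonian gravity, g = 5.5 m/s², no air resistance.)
By conservation of energy, the ball returns at the same speed = 89.48 mph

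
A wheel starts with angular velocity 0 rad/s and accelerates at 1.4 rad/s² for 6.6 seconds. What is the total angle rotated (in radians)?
θ = ω₀t + ½αt² = 0×6.6 + ½×1.4×6.6² = 30.49 rad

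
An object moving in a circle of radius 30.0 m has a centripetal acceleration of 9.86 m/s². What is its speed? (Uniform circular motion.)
v = √(a_c × r) = √(9.86 × 30.0) = 17.2 m/s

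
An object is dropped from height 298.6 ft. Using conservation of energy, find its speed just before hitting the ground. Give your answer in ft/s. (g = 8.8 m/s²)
mgh = ½mv² → v = √(2gh) = √(2×8.8×91.01) = 40.02 m/s = 131.3 ft/s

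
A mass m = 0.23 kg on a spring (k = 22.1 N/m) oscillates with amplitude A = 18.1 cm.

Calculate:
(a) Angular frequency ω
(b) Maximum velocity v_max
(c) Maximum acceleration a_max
ω = √(k/m) = √(22.1/0.23) = 9.802 rad/s
v_max = ωA = 9.802×0.181 = 1.774 m/s
a_max = ω²A = 9.802²×0.181 = 17.39 m/s²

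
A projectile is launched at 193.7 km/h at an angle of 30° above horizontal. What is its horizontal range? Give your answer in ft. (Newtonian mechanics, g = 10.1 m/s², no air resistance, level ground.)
R = v₀² sin(2θ) / g (with unit conversion) = 814.4 ft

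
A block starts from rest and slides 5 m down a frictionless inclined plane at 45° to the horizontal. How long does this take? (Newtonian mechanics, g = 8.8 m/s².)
a = g sin(θ) = 8.8 × sin(45°) = 6.22 m/s²
t = √(2d/a) = √(2 × 5 / 6.22) = 1.27 s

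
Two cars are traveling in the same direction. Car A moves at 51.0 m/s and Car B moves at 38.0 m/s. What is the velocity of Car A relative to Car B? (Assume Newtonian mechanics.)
v_rel = v_A - v_B = 51.0 - 38.0 = 13.0 m/s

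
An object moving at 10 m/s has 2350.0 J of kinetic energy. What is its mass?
KE = ½mv² → m = 2KE/v² = 2×2350.0/10² = 47.0 kg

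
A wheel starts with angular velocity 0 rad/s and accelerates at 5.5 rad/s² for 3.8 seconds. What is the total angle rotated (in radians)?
θ = ω₀t + ½αt² = 0×3.8 + ½×5.5×3.8² = 39.71 rad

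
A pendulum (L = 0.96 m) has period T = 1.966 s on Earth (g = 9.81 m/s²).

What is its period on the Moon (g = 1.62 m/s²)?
T = 2π√(L/g), so T_moon/T_earth = √(g_earth/g_moon)
T_moon = 2π√(0.96/1.62) = 4.837 s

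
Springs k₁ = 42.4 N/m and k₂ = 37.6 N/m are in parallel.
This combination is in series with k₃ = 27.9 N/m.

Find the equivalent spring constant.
k₁₂ = k₁ + k₂ = 80 N/m (parallel)
1/k_eq = 1/k₁₂ + 1/k₃ → k_eq = 20.69 N/m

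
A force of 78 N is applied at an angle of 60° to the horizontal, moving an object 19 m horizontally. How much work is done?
W = Fd cosθ = 78×19×cos(60°) = 741.0 J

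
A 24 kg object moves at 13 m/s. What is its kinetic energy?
KE = ½mv² = ½×24×13² = 2028.0 J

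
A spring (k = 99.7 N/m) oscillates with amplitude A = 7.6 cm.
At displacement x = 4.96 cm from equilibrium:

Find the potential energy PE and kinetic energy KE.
E_total = ½kA² = ½×99.7×(0.076)² = 0.2879 J
PE = ½kx² = ½×99.7×(0.0496)² = 0.1226 J
KE = E_total − PE = 0.1653 J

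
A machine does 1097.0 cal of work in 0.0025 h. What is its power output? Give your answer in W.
P = W/t = 4590 J / 9 s = 510 W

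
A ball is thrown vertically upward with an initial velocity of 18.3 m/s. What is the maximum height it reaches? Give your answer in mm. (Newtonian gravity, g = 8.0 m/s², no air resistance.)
h_max = v₀²/(2g) (with unit conversion) = 20930.0 mm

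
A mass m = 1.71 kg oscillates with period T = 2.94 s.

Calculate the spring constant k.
T = 2π√(m/k) → k = m(2π/T)² = 1.71×(2π/2.94)² = 7.81 N/m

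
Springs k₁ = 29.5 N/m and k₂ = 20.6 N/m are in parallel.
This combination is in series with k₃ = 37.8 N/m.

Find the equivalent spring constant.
k₁₂ = k₁ + k₂ = 50.1 N/m (parallel)
1/k_eq = 1/k₁₂ + 1/k₃ → k_eq = 21.54 N/m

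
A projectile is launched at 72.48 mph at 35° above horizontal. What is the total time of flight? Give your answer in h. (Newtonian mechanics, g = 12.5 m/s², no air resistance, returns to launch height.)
T = 2v₀sin(θ)/g (with unit conversion) = 0.000826 h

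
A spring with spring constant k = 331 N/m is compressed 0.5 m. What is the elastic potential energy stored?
PE = ½kx² = ½×331×0.5² = 41.38 J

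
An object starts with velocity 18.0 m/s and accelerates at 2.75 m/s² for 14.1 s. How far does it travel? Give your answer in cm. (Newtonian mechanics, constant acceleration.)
d = v₀t + ½at² (with unit conversion) = 52720.0 cm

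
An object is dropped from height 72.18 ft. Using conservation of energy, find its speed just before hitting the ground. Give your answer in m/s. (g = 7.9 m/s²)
mgh = ½mv² → v = √(2gh) = √(2×7.9×22) = 18.64 m/s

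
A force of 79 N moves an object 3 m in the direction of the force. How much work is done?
W = Fd = 79×3 = 237.0 J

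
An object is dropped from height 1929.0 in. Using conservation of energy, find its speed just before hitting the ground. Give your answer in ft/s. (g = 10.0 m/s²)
mgh = ½mv² → v = √(2gh) = √(2×10.0×49) = 31.3 m/s = 102.7 ft/s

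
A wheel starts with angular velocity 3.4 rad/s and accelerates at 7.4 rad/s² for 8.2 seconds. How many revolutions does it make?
θ = ω₀t + ½αt² = 3.4×8.2 + ½×7.4×8.2² = 276.67 rad
Revolutions = θ/(2π) = 276.67/(2π) = 44.03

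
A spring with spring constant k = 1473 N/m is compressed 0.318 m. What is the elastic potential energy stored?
PE = ½kx² = ½×1473×0.318² = 74.48 J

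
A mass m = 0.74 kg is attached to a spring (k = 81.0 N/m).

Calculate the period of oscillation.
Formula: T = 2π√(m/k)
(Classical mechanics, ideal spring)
T = 2π√(m/k) = 2π√(0.74/81.0) = 0.6006 s; f = 1/T = 1.665 Hz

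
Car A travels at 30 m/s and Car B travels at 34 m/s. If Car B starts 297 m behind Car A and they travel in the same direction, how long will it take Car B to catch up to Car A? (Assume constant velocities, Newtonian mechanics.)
Relative speed: v_rel = 34 - 30 = 4 m/s
Time to catch: t = d₀/v_rel = 297/4 = 74.25 s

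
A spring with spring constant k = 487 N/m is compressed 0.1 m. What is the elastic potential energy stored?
PE = ½kx² = ½×487×0.1² = 2.435 J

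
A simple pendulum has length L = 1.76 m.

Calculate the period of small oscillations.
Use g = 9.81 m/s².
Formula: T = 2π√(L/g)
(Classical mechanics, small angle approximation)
T = 2π√(L/g) = 2π√(1.76/9.81) = 2.661 s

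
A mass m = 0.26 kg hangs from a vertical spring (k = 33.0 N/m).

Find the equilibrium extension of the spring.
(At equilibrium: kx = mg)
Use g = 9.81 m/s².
x_eq = mg/k = 0.26×9.81/33.0 = 0.07729 m = 7.729 cm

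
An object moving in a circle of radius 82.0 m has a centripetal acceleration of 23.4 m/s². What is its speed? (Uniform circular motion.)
v = √(a_c × r) = √(23.4 × 82.0) = 43.8 m/s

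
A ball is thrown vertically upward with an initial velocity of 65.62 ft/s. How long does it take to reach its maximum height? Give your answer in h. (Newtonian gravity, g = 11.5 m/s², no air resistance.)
t_up = v₀/g (with unit conversion) = 0.0004831 h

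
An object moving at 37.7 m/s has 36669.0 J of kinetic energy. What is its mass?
KE = ½mv² → m = 2KE/v² = 2×36669.0/37.7² = 51.6 kg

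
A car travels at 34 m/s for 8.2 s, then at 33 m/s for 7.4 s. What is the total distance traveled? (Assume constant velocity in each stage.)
d₁ = v₁t₁ = 34 × 8.2 = 278.8 m
d₂ = v₂t₂ = 33 × 7.4 = 244.2 m
d_total = 278.8 + 244.2 = 523.0 m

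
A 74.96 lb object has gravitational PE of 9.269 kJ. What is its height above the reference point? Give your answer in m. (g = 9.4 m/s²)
PE = mgh → h = PE/(mg) = 9269 J / (34 kg × 9.4 m/s²) = 29 m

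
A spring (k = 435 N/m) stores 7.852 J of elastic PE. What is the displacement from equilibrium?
PE = ½kx² → x = √(2PE/k) = √(2×7.852/435) = 0.19 m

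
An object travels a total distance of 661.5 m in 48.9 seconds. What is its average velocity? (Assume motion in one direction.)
v_avg = Δd / Δt = 661.5 / 48.9 = 13.53 m/s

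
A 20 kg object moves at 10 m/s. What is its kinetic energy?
KE = ½mv² = ½×20×10² = 1000.0 J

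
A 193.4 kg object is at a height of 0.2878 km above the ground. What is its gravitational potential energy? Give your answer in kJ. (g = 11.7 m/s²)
PE = mgh = 193.4 kg × 11.7 m/s² × 287.8 m = 6.512e+05 J = 651.2 kJ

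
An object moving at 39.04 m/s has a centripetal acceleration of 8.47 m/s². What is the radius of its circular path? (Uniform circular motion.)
r = v²/a_c = 39.04²/8.47 = 179.94 m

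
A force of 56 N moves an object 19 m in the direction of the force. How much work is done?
W = Fd = 56×19 = 1064.0 J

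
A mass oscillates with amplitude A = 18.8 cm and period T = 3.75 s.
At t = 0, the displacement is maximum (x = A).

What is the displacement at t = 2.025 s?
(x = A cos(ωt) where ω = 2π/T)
ω = 2π/T = 2π/3.75 = 1.676 rad/s
x = A cos(ωt) = 18.8×cos(1.676×2.025) = -18.21 cm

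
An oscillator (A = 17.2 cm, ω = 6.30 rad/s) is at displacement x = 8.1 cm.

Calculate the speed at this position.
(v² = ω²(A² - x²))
v = ω√(A² − x²) = 6.3×√(0.172² − 0.081²) = 0.9559 m/s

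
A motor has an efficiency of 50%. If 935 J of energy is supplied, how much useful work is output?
W_out = η × W_in = 0.5 × 935 = 467.5 J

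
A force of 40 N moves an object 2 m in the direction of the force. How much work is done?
W = Fd = 40×2 = 80.0 J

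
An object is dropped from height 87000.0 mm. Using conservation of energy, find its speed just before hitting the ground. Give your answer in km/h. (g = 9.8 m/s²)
mgh = ½mv² → v = √(2gh) = √(2×9.8×87) = 41.29 m/s = 148.7 km/h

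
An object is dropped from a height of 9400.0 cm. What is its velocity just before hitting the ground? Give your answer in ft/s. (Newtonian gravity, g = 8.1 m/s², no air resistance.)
v = √(2gh) (with unit conversion) = 128.0 ft/s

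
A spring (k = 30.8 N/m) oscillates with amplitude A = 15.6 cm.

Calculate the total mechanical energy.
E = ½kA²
E = ½kA² = ½×30.8×(0.156)² = 0.3748 J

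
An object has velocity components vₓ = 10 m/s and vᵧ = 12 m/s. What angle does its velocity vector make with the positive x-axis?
θ = arctan(vᵧ/vₓ) = arctan(12/10) = 50.19°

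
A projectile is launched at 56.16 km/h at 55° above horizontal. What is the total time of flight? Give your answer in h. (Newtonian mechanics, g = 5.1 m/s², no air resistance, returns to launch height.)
T = 2v₀sin(θ)/g (with unit conversion) = 0.001392 h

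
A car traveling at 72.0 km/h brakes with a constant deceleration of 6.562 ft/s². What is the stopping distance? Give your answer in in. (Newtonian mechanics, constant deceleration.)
d = v₀² / (2a) (with unit conversion) = 3937.0 in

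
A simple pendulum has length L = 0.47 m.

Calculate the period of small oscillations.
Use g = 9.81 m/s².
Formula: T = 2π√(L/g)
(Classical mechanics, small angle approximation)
T = 2π√(L/g) = 2π√(0.47/9.81) = 1.375 s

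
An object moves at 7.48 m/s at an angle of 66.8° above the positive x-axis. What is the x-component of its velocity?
vₓ = v cos(θ) = 7.48 × cos(66.8°) = 2.95 m/s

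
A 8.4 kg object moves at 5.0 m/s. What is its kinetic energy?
KE = ½mv² = ½×8.4×5.0² = 105.0 J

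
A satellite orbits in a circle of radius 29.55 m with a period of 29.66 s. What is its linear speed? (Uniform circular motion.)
v = 2πr/T = 2π×29.55/29.66 = 6.26 m/s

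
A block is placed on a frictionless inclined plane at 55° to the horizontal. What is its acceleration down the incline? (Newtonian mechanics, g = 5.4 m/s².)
a = g sin(θ) = 5.4 × sin(55°) = 5.4 × 0.8192 = 4.42 m/s²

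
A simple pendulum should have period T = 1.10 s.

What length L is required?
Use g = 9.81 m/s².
T = 2π√(L/g) → L = g(T/2π)² = 9.81×(1.1/2π)² = 0.3007 m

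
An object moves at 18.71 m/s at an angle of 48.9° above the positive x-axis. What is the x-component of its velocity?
vₓ = v cos(θ) = 18.71 × cos(48.9°) = 12.3 m/s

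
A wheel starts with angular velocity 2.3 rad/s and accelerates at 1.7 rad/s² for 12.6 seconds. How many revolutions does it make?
θ = ω₀t + ½αt² = 2.3×12.6 + ½×1.7×12.6² = 163.93 rad
Revolutions = θ/(2π) = 163.93/(2π) = 26.09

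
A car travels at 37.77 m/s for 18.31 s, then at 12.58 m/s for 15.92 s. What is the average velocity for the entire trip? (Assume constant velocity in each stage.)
d₁ = v₁t₁ = 37.77 × 18.31 = 691.569 m
d₂ = v₂t₂ = 12.58 × 15.92 = 200.274 m
d_total = 891.84 m, t_total = 34.23 s
v_avg = d_total/t_total = 891.84/34.23 = 26.05 m/s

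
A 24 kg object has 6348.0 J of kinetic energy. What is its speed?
KE = ½mv² → v = √(2KE/m) = √(2×6348.0/24) = 23.0 m/s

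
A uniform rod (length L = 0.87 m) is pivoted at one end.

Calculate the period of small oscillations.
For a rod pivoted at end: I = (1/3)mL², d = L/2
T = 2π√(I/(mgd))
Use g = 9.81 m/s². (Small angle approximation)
I/m = (1/3)L² = 0.2523 m²; d = L/2 = 0.435 m
T = 2π√(I/(mgd)) = 2π√(0.2523/(9.81×0.435)) = 1.528 s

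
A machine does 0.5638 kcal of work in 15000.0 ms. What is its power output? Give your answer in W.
P = W/t = 2359 J / 15 s = 157.3 W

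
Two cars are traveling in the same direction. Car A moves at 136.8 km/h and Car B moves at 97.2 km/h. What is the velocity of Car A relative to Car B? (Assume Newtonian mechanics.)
v_rel = v_A - v_B = 136.8 - 97.2 = 39.6 km/h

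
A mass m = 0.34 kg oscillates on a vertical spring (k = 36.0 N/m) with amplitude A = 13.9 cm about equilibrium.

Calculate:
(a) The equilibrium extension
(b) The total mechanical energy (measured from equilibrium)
x_eq = mg/k = 0.34×9.81/36.0 = 0.09265 m = 9.265 cm
E = ½kA² = ½×36.0×(0.139)² = 0.3478 J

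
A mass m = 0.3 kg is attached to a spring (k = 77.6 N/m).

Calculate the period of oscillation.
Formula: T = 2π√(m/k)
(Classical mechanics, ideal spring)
T = 2π√(m/k) = 2π√(0.3/77.6) = 0.3907 s; f = 1/T = 2.56 Hz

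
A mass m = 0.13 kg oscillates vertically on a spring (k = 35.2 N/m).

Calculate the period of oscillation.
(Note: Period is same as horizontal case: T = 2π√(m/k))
T = 2π√(m/k) = 2π√(0.13/35.2) = 0.3818 s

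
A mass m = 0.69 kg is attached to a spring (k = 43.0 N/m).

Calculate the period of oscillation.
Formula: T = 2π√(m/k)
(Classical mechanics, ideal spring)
T = 2π√(m/k) = 2π√(0.69/43.0) = 0.7959 s; f = 1/T = 1.256 Hz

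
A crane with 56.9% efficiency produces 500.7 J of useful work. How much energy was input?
W_in = W_out/η = 500.7/0.569 = 879.96 J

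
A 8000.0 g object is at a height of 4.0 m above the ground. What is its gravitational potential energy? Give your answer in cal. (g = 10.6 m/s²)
PE = mgh = 8 kg × 10.6 m/s² × 4 m = 339.2 J = 81.07 cal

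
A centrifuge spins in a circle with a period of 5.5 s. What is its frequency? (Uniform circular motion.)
f = 1/T = 1/5.5 = 0.1818 Hz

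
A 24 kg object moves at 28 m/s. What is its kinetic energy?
KE = ½mv² = ½×24×28² = 9408.0 J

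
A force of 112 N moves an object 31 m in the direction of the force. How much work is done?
W = Fd = 112×31 = 3472.0 J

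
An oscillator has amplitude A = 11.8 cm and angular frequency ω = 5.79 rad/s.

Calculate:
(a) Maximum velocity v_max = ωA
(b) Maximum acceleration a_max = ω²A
v_max = ωA = 5.79×0.118 = 0.6832 m/s
a_max = ω²A = 5.79²×0.118 = 3.956 m/s²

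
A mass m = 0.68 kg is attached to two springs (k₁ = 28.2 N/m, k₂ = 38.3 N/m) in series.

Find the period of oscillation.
k_eq = k₁k₂/(k₁+k₂) = 16.24 N/m
T = 2π√(m/k_eq) = 2π√(0.68/16.24) = 1.286 s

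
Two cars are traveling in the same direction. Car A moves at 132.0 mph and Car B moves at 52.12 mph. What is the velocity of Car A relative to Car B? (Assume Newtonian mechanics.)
v_rel = v_A - v_B = 132.0 - 52.12 = 79.88 mph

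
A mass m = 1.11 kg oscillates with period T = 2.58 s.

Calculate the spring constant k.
T = 2π√(m/k) → k = m(2π/T)² = 1.11×(2π/2.58)² = 6.583 N/m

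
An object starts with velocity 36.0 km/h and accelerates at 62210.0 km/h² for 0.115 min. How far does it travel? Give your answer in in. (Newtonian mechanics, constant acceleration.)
d = v₀t + ½at² (with unit conversion) = 7215.0 in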